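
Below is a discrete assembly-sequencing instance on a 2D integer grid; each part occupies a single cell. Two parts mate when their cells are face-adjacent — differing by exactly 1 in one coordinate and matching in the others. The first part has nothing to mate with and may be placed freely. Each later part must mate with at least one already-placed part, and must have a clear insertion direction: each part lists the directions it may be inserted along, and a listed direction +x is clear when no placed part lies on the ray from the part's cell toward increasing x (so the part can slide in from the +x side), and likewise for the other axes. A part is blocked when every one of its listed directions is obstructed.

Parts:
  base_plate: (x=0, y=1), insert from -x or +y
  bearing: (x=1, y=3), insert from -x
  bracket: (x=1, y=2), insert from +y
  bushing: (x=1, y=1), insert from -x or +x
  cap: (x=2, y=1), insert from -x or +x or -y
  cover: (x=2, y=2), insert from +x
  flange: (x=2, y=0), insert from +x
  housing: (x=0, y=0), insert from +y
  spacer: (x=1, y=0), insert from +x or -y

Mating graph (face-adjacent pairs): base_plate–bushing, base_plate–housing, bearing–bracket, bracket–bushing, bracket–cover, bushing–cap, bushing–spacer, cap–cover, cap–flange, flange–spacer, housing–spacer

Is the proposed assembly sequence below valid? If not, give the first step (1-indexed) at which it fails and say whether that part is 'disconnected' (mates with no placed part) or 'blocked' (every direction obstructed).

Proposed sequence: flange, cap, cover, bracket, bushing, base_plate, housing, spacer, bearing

1. flange@(2, 0) [+x clear] — {flange}
2. cap@(2, 1) [-x clear] — {cap, flange}
3. cover@(2, 2) [+x clear] — {cap, cover, flange}
4. bracket@(1, 2) [+y clear] — {bracket, cap, cover, flange}
5. bushing@(1, 1) [-x clear] — {bracket, bushing, cap, cover, flange}
6. base_plate@(0, 1) [-x clear] — {base_plate, bracket, bushing, cap, cover, flange}
7. housing@(0, 0) — +y all obstructed ⇒ blocked

Invalid at step 7 (blocked)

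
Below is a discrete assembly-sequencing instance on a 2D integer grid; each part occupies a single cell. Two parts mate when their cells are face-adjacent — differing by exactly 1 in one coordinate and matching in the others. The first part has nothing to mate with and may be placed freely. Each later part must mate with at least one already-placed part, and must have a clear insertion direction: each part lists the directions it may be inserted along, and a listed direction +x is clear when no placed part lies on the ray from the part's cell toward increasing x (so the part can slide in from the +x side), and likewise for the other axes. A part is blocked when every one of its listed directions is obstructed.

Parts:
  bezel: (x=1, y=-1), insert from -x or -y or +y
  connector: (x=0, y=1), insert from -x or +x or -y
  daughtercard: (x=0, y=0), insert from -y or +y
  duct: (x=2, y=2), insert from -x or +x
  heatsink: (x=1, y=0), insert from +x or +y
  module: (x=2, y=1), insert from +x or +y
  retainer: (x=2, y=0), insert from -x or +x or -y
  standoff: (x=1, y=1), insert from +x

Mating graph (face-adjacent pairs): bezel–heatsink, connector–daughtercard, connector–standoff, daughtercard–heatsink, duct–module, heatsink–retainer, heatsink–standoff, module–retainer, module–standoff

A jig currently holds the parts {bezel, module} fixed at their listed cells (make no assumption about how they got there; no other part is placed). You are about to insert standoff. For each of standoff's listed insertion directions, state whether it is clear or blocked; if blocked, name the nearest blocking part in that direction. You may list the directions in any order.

+x: blocked by module

+x: nearest on ray is module@(2, 1) ⇒ blocked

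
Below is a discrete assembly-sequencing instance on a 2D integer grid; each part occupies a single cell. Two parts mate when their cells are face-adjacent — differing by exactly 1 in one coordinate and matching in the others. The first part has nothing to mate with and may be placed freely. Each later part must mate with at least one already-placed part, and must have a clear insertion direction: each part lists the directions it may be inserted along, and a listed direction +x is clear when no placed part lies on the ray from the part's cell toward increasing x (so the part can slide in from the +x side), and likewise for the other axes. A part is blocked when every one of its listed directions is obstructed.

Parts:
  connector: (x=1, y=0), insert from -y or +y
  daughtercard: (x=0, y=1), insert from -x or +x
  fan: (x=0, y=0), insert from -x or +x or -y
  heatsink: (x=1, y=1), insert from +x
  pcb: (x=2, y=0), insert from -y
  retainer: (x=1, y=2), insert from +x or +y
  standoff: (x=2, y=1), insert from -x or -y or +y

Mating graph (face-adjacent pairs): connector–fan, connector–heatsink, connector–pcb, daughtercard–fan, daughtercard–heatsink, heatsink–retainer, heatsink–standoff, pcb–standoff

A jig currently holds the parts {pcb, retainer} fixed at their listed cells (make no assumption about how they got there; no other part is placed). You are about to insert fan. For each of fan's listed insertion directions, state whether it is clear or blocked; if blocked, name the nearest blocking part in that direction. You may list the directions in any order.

+x: blocked by pcb; -x: clear; -y: clear

-x: ray from fan(0, 0) has no placed part ⇒ clear
+x: nearest on ray is pcb@(2, 0) ⇒ blocked
-y: ray from fan(0, 0) has no placed part ⇒ clear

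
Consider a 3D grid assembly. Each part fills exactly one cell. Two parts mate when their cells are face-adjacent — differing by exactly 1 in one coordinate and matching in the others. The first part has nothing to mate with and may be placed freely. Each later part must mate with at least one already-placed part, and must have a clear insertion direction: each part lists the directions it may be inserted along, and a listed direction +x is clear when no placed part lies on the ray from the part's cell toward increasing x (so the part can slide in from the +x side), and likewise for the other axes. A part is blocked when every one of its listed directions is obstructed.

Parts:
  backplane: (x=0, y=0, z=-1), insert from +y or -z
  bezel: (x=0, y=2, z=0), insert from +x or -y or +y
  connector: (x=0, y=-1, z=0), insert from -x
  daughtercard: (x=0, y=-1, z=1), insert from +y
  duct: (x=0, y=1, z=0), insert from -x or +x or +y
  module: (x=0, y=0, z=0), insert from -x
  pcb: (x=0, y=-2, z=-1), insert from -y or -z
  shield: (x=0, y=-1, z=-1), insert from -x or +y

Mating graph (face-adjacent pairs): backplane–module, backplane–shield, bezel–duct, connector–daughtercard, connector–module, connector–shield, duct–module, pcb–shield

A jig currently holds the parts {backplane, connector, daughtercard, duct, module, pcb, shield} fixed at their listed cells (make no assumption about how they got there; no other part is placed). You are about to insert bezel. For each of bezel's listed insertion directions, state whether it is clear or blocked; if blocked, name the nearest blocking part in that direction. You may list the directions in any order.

+x: clear; +y: clear; -y: blocked by duct

+x: ray from bezel(0, 2, 0) has no placed part ⇒ clear
-y: nearest on ray is duct@(0, 1, 0) ⇒ blocked
+y: ray from bezel(0, 2, 0) has no placed part ⇒ clear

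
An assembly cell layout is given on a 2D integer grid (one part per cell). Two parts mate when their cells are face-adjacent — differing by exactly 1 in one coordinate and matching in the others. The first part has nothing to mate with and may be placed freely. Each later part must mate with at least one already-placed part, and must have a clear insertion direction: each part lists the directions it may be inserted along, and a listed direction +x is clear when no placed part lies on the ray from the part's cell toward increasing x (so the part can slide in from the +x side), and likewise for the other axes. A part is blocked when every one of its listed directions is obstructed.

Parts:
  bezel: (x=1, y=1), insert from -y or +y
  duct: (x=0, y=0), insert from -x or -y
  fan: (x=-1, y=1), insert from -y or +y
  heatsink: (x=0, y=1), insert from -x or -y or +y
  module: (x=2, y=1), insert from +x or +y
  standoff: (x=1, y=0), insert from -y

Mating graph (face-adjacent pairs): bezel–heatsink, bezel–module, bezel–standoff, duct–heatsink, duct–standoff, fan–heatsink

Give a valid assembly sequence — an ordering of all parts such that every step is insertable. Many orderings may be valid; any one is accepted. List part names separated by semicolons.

module; bezel; standoff; duct; heatsink; fan

1. module@(2, 1) [+x clear] — {module}
2. bezel@(1, 1) [-y clear] — {bezel, module}
3. standoff@(1, 0) [-y clear] — {bezel, module, standoff}
4. duct@(0, 0) [-x clear] — {bezel, duct, module, standoff}
5. heatsink@(0, 1) [-x clear] — {bezel, duct, heatsink, module, standoff}
6. fan@(-1, 1) [-y clear] — {bezel, duct, fan, heatsink, module, standoff}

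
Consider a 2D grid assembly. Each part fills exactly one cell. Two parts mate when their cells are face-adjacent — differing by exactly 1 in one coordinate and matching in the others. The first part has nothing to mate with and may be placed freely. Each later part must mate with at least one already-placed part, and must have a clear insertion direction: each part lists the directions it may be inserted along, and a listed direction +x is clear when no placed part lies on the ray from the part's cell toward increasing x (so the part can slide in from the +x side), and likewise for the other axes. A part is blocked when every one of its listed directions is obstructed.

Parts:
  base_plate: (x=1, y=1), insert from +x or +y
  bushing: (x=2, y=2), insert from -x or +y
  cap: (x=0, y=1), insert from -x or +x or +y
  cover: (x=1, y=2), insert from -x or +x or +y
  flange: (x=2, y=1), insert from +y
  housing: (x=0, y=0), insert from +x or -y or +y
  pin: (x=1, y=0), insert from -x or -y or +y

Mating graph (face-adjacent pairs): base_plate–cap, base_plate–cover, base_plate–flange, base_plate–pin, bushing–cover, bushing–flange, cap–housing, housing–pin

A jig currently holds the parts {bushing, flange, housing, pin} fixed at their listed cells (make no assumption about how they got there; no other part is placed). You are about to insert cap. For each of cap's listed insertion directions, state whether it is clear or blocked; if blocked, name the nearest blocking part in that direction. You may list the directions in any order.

-x: ray from cap(0, 1) has no placed part ⇒ clear
+x: nearest on ray is flange@(2, 1) ⇒ blocked
+y: ray from cap(0, 1) has no placed part ⇒ clear

+x: blocked by flange; +y: clear; -x: clear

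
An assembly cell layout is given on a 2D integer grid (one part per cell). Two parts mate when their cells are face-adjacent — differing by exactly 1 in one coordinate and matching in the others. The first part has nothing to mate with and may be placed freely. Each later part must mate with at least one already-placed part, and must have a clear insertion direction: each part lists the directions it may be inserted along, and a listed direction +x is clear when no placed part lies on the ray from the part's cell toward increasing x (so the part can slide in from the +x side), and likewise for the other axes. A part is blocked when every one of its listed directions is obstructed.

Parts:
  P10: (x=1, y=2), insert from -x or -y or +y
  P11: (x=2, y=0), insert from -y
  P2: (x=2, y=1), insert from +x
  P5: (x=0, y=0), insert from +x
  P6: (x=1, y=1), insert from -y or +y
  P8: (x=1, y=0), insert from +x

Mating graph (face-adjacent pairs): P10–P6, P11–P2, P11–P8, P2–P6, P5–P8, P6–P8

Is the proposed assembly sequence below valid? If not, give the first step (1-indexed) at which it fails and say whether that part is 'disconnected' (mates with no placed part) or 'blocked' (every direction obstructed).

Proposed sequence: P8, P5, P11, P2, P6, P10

1. P8@(1, 0) [+x clear] — {P8}
2. P5@(0, 0) — +x all obstructed ⇒ blocked

Invalid at step 2 (blocked)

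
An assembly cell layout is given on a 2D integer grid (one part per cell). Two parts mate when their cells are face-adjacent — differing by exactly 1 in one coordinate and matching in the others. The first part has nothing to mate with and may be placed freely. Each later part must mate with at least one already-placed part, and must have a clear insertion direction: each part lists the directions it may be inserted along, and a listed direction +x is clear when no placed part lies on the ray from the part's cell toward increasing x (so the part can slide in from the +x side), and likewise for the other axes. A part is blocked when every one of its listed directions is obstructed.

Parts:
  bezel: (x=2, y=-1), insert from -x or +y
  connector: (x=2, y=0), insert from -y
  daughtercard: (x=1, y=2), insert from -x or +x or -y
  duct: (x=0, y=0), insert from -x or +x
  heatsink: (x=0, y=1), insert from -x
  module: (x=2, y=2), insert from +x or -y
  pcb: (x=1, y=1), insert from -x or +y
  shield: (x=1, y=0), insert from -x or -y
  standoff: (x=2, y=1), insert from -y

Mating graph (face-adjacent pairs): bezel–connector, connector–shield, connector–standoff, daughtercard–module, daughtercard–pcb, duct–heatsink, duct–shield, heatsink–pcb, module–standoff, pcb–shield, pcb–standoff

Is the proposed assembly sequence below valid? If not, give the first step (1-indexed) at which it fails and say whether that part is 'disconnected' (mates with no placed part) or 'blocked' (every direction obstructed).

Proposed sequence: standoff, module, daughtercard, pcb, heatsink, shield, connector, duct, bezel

1. standoff@(2, 1) [-y clear] — {standoff}
2. module@(2, 2) [+x clear] — {module, standoff}
3. daughtercard@(1, 2) [-x clear] — {daughtercard, module, standoff}
4. pcb@(1, 1) [-x clear] — {daughtercard, module, pcb, standoff}
5. heatsink@(0, 1) [-x clear] — {daughtercard, heatsink, module, pcb, standoff}
6. shield@(1, 0) [-x clear] — {daughtercard, heatsink, module, pcb, shield, standoff}
7. connector@(2, 0) [-y clear] — {connector, daughtercard, heatsink, module, pcb, shield, standoff}
8. duct@(0, 0) [-x clear] — {connector, daughtercard, duct, heatsink, module, pcb, shield, standoff}
9. bezel@(2, -1) [-x clear] — {bezel, connector, daughtercard, duct, heatsink, module, pcb, shield, standoff}

Valid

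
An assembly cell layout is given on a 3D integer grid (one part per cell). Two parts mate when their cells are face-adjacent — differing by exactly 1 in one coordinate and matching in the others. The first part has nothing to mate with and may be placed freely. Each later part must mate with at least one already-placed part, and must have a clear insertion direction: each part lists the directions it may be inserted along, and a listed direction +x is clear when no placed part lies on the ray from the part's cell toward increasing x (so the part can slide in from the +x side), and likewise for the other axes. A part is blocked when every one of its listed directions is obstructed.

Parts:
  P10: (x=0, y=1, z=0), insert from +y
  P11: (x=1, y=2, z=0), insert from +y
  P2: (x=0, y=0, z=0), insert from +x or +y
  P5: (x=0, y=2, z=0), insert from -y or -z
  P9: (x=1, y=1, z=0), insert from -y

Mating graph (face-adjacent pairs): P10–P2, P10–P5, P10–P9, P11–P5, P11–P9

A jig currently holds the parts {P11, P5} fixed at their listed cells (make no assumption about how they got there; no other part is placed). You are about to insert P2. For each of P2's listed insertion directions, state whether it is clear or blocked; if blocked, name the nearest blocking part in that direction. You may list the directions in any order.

+x: clear; +y: blocked by P5

+x: ray from P2(0, 0, 0) has no placed part ⇒ clear
+y: nearest on ray is P5@(0, 2, 0) ⇒ blocked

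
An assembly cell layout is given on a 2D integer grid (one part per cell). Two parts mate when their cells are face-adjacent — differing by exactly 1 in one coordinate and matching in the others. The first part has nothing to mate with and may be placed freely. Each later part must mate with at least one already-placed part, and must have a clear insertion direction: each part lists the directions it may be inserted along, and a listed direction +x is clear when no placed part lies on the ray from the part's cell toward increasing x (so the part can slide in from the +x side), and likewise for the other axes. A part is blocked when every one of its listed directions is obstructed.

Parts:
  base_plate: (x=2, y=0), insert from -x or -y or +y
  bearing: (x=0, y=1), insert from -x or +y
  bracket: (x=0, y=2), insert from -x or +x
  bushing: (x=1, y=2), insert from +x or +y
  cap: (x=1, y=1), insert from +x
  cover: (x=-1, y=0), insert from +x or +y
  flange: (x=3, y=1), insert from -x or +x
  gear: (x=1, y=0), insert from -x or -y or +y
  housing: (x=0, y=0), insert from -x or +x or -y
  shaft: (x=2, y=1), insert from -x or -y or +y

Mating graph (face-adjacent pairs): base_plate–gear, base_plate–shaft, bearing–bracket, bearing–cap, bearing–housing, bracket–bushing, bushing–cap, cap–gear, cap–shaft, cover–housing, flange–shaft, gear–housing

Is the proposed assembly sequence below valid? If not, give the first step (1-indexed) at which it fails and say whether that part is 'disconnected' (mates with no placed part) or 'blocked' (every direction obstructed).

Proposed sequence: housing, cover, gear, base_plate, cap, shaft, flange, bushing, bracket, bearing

1. housing@(0, 0) [-x clear] — {housing}
2. cover@(-1, 0) [+y clear] — {cover, housing}
3. gear@(1, 0) [-y clear] — {cover, gear, housing}
4. base_plate@(2, 0) [-y clear] — {base_plate, cover, gear, housing}
5. cap@(1, 1) [+x clear] — {base_plate, cap, cover, gear, housing}
6. shaft@(2, 1) [+y clear] — {base_plate, cap, cover, gear, housing, shaft}
7. flange@(3, 1) [+x clear] — {base_plate, cap, cover, flange, gear, housing, shaft}
8. bushing@(1, 2) [+x clear] — {base_plate, bushing, cap, cover, flange, gear, housing, shaft}
9. bracket@(0, 2) [-x clear] — {base_plate, bracket, bushing, cap, cover, flange, gear, housing, shaft}
10. bearing@(0, 1) [-x clear] — {base_plate, bearing, bracket, bushing, cap, cover, flange, gear, housing, shaft}

Valid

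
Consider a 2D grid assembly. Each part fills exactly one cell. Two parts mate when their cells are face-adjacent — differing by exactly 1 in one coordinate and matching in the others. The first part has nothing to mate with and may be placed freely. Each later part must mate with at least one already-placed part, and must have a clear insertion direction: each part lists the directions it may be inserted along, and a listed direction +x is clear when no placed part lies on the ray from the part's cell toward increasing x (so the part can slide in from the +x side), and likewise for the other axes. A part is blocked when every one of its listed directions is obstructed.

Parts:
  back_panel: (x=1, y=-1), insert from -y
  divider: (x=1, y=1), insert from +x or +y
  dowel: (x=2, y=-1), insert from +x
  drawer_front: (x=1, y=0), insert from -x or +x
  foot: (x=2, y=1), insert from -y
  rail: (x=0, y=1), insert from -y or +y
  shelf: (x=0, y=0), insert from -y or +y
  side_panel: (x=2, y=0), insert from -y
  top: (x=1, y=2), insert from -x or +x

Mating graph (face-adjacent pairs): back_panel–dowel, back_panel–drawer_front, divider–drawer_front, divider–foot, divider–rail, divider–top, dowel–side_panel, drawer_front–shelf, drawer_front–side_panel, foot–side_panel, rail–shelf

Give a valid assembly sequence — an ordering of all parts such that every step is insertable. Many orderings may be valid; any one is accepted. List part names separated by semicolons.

1. rail@(0, 1) [-y clear] — {rail}
2. divider@(1, 1) [+x clear] — {divider, rail}
3. drawer_front@(1, 0) [-x clear] — {divider, drawer_front, rail}
4. foot@(2, 1) [-y clear] — {divider, drawer_front, foot, rail}
5. side_panel@(2, 0) [-y clear] — {divider, drawer_front, foot, rail, side_panel}
6. dowel@(2, -1) [+x clear] — {divider, dowel, drawer_front, foot, rail, side_panel}
7. shelf@(0, 0) [-y clear] — {divider, dowel, drawer_front, foot, rail, shelf, side_panel}
8. back_panel@(1, -1) [-y clear] — {back_panel, divider, dowel, drawer_front, foot, rail, shelf, side_panel}
9. top@(1, 2) [-x clear] — {back_panel, divider, dowel, drawer_front, foot, rail, shelf, side_panel, top}

rail; divider; drawer_front; foot; side_panel; dowel; shelf; back_panel; top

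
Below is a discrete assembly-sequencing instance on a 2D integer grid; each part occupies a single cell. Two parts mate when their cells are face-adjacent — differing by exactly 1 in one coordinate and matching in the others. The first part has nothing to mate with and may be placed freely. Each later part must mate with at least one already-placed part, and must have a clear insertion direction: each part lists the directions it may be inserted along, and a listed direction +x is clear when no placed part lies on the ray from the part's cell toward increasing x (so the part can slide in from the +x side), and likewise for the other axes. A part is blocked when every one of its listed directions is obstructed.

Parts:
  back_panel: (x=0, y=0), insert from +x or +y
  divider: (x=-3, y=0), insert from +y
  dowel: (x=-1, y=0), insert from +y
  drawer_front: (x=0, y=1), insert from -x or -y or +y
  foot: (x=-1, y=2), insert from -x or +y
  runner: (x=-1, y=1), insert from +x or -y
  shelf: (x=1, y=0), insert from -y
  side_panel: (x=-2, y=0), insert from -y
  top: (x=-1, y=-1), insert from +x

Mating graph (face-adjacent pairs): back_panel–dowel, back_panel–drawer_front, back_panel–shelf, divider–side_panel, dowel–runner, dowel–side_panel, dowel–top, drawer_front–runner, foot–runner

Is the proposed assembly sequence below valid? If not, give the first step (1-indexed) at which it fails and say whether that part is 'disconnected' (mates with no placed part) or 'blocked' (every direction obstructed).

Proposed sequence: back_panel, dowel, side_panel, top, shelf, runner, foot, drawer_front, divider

Valid

1. back_panel@(0, 0) [+x clear] — {back_panel}
2. dowel@(-1, 0) [+y clear] — {back_panel, dowel}
3. side_panel@(-2, 0) [-y clear] — {back_panel, dowel, side_panel}
4. top@(-1, -1) [+x clear] — {back_panel, dowel, side_panel, top}
5. shelf@(1, 0) [-y clear] — {back_panel, dowel, shelf, side_panel, top}
6. runner@(-1, 1) [+x clear] — {back_panel, dowel, runner, shelf, side_panel, top}
7. foot@(-1, 2) [-x clear] — {back_panel, dowel, foot, runner, shelf, side_panel, top}
8. drawer_front@(0, 1) [+y clear] — {back_panel, dowel, drawer_front, foot, runner, shelf, side_panel, top}
9. divider@(-3, 0) [+y clear] — {back_panel, divider, dowel, drawer_front, foot, runner, shelf, side_panel, top}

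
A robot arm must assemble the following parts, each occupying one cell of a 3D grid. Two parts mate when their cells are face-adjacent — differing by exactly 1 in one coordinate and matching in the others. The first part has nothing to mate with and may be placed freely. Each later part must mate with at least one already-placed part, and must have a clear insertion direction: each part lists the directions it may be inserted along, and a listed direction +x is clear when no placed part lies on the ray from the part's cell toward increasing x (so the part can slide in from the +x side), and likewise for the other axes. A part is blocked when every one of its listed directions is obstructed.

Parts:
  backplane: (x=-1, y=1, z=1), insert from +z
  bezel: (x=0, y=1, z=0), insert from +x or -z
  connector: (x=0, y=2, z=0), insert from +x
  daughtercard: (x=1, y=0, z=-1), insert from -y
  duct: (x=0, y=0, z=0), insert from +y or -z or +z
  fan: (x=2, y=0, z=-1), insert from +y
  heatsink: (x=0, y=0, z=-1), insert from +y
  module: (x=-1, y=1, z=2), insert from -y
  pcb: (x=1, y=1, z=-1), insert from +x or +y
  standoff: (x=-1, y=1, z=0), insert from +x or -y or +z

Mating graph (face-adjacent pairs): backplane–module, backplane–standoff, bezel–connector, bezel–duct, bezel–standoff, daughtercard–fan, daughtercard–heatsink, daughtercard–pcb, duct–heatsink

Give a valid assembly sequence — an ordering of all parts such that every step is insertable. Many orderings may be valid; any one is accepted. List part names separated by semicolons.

1. backplane@(-1, 1, 1) [+z clear] — {backplane}
2. module@(-1, 1, 2) [-y clear] — {backplane, module}
3. standoff@(-1, 1, 0) [+x clear] — {backplane, module, standoff}
4. bezel@(0, 1, 0) [+x clear] — {backplane, bezel, module, standoff}
5. connector@(0, 2, 0) [+x clear] — {backplane, bezel, connector, module, standoff}
6. duct@(0, 0, 0) [-z clear] — {backplane, bezel, connector, duct, module, standoff}
7. heatsink@(0, 0, -1) [+y clear] — {backplane, bezel, connector, duct, heatsink, module, standoff}
8. daughtercard@(1, 0, -1) [-y clear] — {backplane, bezel, connector, daughtercard, duct, heatsink, module, standoff}
9. fan@(2, 0, -1) [+y clear] — {backplane, bezel, connector, daughtercard, duct, fan, heatsink, module, standoff}
10. pcb@(1, 1, -1) [+x clear] — {backplane, bezel, connector, daughtercard, duct, fan, heatsink, module, pcb, standoff}

backplane; module; standoff; bezel; connector; duct; heatsink; daughtercard; fan; pcb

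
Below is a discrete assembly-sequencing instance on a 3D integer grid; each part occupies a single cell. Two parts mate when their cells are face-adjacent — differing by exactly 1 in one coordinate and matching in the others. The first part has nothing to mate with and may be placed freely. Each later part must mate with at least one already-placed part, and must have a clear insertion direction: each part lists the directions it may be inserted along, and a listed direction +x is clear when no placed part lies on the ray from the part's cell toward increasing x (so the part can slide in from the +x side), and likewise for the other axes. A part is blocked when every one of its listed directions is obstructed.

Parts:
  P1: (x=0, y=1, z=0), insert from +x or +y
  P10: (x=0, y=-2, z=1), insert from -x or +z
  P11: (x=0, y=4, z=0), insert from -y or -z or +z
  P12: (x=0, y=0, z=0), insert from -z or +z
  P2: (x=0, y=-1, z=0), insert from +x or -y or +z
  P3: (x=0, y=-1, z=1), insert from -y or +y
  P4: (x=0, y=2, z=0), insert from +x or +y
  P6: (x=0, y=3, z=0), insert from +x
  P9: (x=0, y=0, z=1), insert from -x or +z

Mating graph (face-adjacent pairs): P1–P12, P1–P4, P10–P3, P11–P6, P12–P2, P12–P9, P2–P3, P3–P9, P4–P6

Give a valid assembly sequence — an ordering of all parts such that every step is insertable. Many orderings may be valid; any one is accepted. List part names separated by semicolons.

1. P4@(0, 2, 0) [+x clear] — {P4}
2. P6@(0, 3, 0) [+x clear] — {P4, P6}
3. P1@(0, 1, 0) [+x clear] — {P1, P4, P6}
4. P11@(0, 4, 0) [-z clear] — {P1, P11, P4, P6}
5. P12@(0, 0, 0) [-z clear] — {P1, P11, P12, P4, P6}
6. P2@(0, -1, 0) [+x clear] — {P1, P11, P12, P2, P4, P6}
7. P3@(0, -1, 1) [-y clear] — {P1, P11, P12, P2, P3, P4, P6}
8. P10@(0, -2, 1) [-x clear] — {P1, P10, P11, P12, P2, P3, P4, P6}
9. P9@(0, 0, 1) [-x clear] — {P1, P10, P11, P12, P2, P3, P4, P6, P9}

P4; P6; P1; P11; P12; P2; P3; P10; P9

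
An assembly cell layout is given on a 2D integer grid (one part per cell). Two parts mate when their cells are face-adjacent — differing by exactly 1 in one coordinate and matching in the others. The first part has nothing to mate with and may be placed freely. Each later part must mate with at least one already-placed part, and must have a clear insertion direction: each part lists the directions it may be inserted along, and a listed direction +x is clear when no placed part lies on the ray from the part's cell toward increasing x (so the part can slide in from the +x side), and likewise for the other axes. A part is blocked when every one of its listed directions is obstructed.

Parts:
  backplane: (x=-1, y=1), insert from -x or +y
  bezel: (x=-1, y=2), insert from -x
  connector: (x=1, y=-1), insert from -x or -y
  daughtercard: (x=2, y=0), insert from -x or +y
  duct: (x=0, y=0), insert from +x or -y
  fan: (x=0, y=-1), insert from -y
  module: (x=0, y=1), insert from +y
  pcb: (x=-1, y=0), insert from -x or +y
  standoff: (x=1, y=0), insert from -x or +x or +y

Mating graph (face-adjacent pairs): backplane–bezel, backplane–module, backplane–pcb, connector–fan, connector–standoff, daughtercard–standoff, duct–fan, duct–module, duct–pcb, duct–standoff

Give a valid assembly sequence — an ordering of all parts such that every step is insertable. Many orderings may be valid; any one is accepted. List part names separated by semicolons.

1. daughtercard@(2, 0) [-x clear] — {daughtercard}
2. standoff@(1, 0) [-x clear] — {daughtercard, standoff}
3. connector@(1, -1) [-x clear] — {connector, daughtercard, standoff}
4. duct@(0, 0) [-y clear] — {connector, daughtercard, duct, standoff}
5. module@(0, 1) [+y clear] — {connector, daughtercard, duct, module, standoff}
6. backplane@(-1, 1) [-x clear] — {backplane, connector, daughtercard, duct, module, standoff}
7. fan@(0, -1) [-y clear] — {backplane, connector, daughtercard, duct, fan, module, standoff}
8. pcb@(-1, 0) [-x clear] — {backplane, connector, daughtercard, duct, fan, module, pcb, standoff}
9. bezel@(-1, 2) [-x clear] — {backplane, bezel, connector, daughtercard, duct, fan, module, pcb, standoff}

daughtercard; standoff; connector; duct; module; backplane; fan; pcb; bezel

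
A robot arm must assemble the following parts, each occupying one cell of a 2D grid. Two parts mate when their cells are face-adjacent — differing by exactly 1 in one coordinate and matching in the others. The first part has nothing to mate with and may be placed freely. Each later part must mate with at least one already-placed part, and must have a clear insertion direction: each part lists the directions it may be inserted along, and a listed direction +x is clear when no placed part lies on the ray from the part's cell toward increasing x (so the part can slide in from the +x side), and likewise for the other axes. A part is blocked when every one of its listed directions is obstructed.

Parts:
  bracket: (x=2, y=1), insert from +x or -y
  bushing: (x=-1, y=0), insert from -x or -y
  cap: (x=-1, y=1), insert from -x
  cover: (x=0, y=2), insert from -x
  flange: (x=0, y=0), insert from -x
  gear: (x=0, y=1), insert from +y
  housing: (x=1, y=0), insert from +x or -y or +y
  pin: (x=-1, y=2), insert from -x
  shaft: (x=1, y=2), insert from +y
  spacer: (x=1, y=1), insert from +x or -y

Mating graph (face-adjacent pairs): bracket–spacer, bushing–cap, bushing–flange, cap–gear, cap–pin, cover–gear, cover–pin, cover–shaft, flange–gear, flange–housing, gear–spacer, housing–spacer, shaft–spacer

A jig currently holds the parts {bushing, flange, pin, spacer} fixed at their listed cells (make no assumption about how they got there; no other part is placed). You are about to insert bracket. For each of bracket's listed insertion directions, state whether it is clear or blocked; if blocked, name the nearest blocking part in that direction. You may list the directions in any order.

+x: ray from bracket(2, 1) has no placed part ⇒ clear
-y: ray from bracket(2, 1) has no placed part ⇒ clear

+x: clear; -y: clear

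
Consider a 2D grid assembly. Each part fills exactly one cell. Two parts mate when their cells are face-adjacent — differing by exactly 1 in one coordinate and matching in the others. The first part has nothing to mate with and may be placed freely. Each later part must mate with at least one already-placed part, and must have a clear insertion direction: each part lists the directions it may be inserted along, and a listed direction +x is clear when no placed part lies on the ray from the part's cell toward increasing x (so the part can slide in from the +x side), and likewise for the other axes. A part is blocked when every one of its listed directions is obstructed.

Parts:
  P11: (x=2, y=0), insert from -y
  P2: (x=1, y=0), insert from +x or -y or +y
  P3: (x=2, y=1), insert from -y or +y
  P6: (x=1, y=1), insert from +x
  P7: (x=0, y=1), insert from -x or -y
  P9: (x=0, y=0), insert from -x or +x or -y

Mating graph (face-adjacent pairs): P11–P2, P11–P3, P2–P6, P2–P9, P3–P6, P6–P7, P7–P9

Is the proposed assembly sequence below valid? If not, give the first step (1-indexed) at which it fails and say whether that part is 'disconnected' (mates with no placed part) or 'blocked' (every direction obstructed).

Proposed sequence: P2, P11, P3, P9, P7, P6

1. P2@(1, 0) [+x clear] — {P2}
2. P11@(2, 0) [-y clear] — {P11, P2}
3. P3@(2, 1) [+y clear] — {P11, P2, P3}
4. P9@(0, 0) [-x clear] — {P11, P2, P3, P9}
5. P7@(0, 1) [-x clear] — {P11, P2, P3, P7, P9}
6. P6@(1, 1) — +x all obstructed ⇒ blocked

Invalid at step 6 (blocked)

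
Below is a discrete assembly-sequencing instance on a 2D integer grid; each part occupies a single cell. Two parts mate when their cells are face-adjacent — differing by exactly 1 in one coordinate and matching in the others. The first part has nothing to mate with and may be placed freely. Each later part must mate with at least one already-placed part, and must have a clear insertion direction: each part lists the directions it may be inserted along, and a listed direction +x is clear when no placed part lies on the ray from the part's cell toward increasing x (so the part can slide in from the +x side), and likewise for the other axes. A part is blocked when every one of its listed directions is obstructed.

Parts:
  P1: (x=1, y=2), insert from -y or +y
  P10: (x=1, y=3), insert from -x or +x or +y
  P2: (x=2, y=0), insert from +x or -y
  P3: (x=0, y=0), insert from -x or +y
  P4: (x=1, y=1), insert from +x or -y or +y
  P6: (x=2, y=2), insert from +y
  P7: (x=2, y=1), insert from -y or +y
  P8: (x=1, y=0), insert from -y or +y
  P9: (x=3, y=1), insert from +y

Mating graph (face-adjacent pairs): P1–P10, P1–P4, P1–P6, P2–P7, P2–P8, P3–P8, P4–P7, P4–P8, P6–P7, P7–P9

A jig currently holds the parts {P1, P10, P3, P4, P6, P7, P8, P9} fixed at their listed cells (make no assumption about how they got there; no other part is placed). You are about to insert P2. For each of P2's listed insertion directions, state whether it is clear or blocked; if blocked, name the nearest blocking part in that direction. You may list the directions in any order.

+x: clear; -y: clear

+x: ray from P2(2, 0) has no placed part ⇒ clear
-y: ray from P2(2, 0) has no placed part ⇒ clear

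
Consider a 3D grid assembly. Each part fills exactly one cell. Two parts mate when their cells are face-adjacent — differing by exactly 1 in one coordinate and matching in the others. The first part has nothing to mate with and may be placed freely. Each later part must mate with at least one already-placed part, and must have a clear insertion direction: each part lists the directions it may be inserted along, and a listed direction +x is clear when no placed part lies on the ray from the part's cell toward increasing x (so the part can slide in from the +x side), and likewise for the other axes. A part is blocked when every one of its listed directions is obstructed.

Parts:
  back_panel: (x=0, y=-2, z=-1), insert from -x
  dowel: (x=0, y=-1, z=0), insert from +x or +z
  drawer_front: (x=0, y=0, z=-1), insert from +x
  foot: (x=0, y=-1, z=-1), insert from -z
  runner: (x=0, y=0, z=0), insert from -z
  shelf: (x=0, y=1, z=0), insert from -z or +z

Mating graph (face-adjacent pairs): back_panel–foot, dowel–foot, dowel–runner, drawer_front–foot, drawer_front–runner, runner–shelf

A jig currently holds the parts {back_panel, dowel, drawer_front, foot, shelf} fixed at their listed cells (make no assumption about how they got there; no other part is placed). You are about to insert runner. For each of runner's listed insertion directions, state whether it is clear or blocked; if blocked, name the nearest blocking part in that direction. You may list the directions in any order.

-z: blocked by drawer_front

-z: nearest on ray is drawer_front@(0, 0, -1) ⇒ blocked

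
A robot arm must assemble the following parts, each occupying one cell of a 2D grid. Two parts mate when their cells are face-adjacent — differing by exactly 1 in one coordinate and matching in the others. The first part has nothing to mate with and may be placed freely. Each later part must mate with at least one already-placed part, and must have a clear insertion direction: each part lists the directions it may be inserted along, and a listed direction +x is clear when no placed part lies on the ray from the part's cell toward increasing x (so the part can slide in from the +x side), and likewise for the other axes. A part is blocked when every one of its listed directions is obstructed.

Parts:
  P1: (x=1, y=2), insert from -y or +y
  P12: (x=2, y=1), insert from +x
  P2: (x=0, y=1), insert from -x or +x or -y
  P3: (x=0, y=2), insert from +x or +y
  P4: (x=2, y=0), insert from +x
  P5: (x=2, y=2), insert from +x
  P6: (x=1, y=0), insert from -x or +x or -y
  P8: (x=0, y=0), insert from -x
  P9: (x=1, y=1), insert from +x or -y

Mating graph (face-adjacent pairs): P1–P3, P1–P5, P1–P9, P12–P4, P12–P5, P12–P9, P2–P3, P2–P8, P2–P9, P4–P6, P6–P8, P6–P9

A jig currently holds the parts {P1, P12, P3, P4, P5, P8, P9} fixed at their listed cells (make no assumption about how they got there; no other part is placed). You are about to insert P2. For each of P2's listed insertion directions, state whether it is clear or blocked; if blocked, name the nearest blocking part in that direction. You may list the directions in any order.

+x: blocked by P9; -x: clear; -y: blocked by P8

-x: ray from P2(0, 1) has no placed part ⇒ clear
+x: nearest on ray is P9@(1, 1) ⇒ blocked
-y: nearest on ray is P8@(0, 0) ⇒ blocked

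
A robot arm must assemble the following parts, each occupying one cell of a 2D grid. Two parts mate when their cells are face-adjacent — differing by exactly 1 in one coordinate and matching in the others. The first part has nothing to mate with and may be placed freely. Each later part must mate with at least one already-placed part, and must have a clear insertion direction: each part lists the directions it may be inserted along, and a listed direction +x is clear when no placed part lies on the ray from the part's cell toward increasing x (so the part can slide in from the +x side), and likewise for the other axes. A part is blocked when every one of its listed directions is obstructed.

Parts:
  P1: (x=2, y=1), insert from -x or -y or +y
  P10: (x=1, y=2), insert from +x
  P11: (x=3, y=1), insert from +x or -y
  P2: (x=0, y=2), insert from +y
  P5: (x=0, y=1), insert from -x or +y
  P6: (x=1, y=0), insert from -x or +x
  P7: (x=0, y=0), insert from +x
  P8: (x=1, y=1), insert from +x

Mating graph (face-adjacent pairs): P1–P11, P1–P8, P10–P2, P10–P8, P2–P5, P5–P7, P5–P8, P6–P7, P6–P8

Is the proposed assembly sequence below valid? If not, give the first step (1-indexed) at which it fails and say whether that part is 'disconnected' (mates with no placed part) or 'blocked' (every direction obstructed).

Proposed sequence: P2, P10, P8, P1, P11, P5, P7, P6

1. P2@(0, 2) [+y clear] — {P2}
2. P10@(1, 2) [+x clear] — {P10, P2}
3. P8@(1, 1) [+x clear] — {P10, P2, P8}
4. P1@(2, 1) [-y clear] — {P1, P10, P2, P8}
5. P11@(3, 1) [+x clear] — {P1, P10, P11, P2, P8}
6. P5@(0, 1) [-x clear] — {P1, P10, P11, P2, P5, P8}
7. P7@(0, 0) [+x clear] — {P1, P10, P11, P2, P5, P7, P8}
8. P6@(1, 0) [+x clear] — {P1, P10, P11, P2, P5, P6, P7, P8}

Valid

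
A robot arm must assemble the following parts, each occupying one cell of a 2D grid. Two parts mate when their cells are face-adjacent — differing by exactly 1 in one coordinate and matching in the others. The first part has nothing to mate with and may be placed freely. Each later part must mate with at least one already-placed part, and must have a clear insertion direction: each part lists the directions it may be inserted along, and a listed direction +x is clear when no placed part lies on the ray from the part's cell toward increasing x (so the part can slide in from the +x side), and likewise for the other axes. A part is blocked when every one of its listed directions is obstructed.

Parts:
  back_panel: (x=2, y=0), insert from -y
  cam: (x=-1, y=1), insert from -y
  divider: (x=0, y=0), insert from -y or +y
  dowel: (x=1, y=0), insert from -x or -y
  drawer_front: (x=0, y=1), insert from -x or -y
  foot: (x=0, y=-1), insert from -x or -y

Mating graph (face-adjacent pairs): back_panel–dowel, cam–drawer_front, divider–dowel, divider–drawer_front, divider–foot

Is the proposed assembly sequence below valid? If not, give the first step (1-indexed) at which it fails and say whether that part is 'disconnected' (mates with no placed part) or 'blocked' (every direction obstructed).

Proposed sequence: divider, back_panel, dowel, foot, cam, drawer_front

Invalid at step 2 (disconnected)

1. divider@(0, 0) [-y clear] — {divider}
2. back_panel@(2, 0) — no placed neighbour ⇒ disconnected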